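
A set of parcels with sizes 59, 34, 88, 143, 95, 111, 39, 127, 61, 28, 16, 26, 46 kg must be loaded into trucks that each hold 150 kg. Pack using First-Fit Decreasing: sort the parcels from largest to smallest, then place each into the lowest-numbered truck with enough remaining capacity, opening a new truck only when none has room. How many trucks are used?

Sorted descending: 143, 127, 111, 95, 88, 61, 59, 46, 39, 34, 28, 26, 16.
143 kg → truck 1 (remaining 7 kg)
127 kg → truck 2 (remaining 23 kg)
111 kg → truck 3 (remaining 39 kg)
95 kg → truck 4 (remaining 55 kg)
88 kg → truck 5 (remaining 62 kg)
61 kg → truck 5 (remaining 1 kg)
59 kg → truck 6 (remaining 91 kg)
46 kg → truck 4 (remaining 9 kg)
39 kg → truck 3 (remaining 0 kg)
34 kg → truck 6 (remaining 57 kg)
28 kg → truck 6 (remaining 29 kg)
26 kg → truck 6 (remaining 3 kg)
16 kg → truck 2 (remaining 7 kg)

6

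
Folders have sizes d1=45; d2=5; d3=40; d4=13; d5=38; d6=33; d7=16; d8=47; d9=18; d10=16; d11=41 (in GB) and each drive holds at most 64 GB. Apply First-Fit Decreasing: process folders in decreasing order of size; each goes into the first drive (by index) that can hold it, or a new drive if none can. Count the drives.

Sorted descending: 47, 45, 41, 40, 38, 33, 18, 16, 16, 13, 5.
Put 47 GB in drive 1; 17 GB remain.
Put 45 GB in drive 2; 19 GB remain.
Put 41 GB in drive 3; 23 GB remain.
Put 40 GB in drive 4; 24 GB remain.
Put 38 GB in drive 5; 26 GB remain.
Put 33 GB in drive 6; 31 GB remain.
Put 18 GB in drive 2; 1 GB remain.
Put 16 GB in drive 1; 1 GB remain.
Put 16 GB in drive 3; 7 GB remain.
Put 13 GB in drive 4; 11 GB remain.
Put 5 GB in drive 3; 2 GB remain.
Final drives: [47,16] [45,18] [41,16,5] [40,13] [38] [33].

6 drives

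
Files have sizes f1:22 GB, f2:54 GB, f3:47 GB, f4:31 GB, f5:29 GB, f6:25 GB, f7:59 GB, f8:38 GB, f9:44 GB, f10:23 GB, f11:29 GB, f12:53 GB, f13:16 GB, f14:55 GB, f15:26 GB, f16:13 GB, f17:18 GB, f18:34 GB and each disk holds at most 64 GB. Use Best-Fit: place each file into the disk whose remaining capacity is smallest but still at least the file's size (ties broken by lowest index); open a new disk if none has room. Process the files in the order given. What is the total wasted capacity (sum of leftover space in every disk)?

disk 1: place f1 (22 GB), 42 GB left
disk 2: place f2 (54 GB), 10 GB left
disk 3: place f3 (47 GB), 17 GB left
disk 1: place f4 (31 GB), 11 GB left
disk 4: place f5 (29 GB), 35 GB left
disk 4: place f6 (25 GB), 10 GB left
disk 5: place f7 (59 GB), 5 GB left
disk 6: place f8 (38 GB), 26 GB left
disk 7: place f9 (44 GB), 20 GB left
disk 6: place f10 (23 GB), 3 GB left
disk 8: place f11 (29 GB), 35 GB left
disk 9: place f12 (53 GB), 11 GB left
disk 3: place f13 (16 GB), 1 GB left
disk 10: place f14 (55 GB), 9 GB left
disk 8: place f15 (26 GB), 9 GB left
disk 7: place f16 (13 GB), 7 GB left
disk 11: place f17 (18 GB), 46 GB left
disk 11: place f18 (34 GB), 12 GB left
11 disks × 64 GB = 704 GB; used 616 GB; unused 88 GB.

88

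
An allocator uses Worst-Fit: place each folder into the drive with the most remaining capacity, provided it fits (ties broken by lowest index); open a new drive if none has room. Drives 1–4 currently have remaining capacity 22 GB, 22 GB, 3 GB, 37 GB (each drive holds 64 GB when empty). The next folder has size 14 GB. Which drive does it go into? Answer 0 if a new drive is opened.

Drives with room: drive 1 (22 GB), drive 2 (22 GB), drive 4 (37 GB).
Most room is drive 4 with 37 GB free.

4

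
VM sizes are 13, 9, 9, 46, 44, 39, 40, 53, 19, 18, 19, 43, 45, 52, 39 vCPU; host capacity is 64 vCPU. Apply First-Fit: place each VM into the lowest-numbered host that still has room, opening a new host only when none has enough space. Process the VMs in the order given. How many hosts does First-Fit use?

10

host 1: place 13 vCPU, 51 vCPU left
host 1: place 9 vCPU, 42 vCPU left
host 1: place 9 vCPU, 33 vCPU left
host 2: place 46 vCPU, 18 vCPU left
host 3: place 44 vCPU, 20 vCPU left
host 4: place 39 vCPU, 25 vCPU left
host 5: place 40 vCPU, 24 vCPU left
host 6: place 53 vCPU, 11 vCPU left
host 1: place 19 vCPU, 14 vCPU left
host 2: place 18 vCPU, 0 vCPU left
host 3: place 19 vCPU, 1 vCPU left
host 7: place 43 vCPU, 21 vCPU left
host 8: place 45 vCPU, 19 vCPU left
host 9: place 52 vCPU, 12 vCPU left
host 10: place 39 vCPU, 25 vCPU left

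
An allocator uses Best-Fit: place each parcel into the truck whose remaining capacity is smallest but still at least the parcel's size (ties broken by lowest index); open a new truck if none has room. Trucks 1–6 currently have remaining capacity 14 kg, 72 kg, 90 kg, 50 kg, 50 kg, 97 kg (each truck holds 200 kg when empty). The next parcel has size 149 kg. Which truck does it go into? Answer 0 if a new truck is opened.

0

No truck has ≥ 149 kg free, so a new truck is opened.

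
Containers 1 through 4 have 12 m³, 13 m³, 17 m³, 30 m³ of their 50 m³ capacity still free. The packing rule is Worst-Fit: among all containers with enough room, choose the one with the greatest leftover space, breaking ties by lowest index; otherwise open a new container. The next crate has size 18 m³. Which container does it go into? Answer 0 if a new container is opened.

4

Containers with room: container 4 (30 m³).
Most room is container 4 with 30 m³ free.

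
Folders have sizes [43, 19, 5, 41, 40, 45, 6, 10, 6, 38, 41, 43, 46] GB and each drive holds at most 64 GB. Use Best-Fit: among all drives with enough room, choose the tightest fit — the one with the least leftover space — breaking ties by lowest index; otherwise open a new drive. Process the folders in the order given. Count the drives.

43 GB → drive 1 (remaining 21 GB)
19 GB → drive 1 (remaining 2 GB)
5 GB → drive 2 (remaining 59 GB)
41 GB → drive 2 (remaining 18 GB)
40 GB → drive 3 (remaining 24 GB)
45 GB → drive 4 (remaining 19 GB)
6 GB → drive 2 (remaining 12 GB)
10 GB → drive 2 (remaining 2 GB)
6 GB → drive 4 (remaining 13 GB)
38 GB → drive 5 (remaining 26 GB)
41 GB → drive 6 (remaining 23 GB)
43 GB → drive 7 (remaining 21 GB)
46 GB → drive 8 (remaining 18 GB)
Final drives: [43,19] [5,41,6,10] [40] [45,6] [38] [41] [43] [46].

8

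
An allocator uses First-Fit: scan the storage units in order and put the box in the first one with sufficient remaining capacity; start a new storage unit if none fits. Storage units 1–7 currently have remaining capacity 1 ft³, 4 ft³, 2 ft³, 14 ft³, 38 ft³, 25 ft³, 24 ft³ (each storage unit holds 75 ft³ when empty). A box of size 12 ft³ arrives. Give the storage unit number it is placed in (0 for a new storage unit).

4

Storage units with room: storage unit 4 (14 ft³), storage unit 5 (38 ft³), storage unit 6 (25 ft³), storage unit 7 (24 ft³).
The first with room is storage unit 4.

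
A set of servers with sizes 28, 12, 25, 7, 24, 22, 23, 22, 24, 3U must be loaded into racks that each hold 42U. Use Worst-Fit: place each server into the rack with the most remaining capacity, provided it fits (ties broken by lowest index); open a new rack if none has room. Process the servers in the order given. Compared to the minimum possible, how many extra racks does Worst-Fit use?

Worst-Fit: [28,12] [25,7] [24] [22,3] [23] [22] [24] → 7 racks.
7 servers exceed 21U (half the capacity), and no two of those can share a rack, so at least 7 racks are needed.
So 7 is already optimal.

0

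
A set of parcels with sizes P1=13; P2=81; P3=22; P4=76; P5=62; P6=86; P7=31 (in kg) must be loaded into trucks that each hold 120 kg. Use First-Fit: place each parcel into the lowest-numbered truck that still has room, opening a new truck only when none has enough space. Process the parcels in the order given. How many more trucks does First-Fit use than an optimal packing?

0

First-Fit: [13,81,22] [76,31] [62] [86] → 4 trucks.
Total size 371 kg; any packing needs at least ⌈371/120⌉ = 4 trucks.
So 4 is already optimal.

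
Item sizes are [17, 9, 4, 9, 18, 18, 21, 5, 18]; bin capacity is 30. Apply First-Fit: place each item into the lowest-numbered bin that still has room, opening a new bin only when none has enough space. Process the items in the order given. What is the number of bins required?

5

Put 17 in bin 1; 13 remain.
Put 9 in bin 1; 4 remain.
Put 4 in bin 1; 0 remain.
Put 9 in bin 2; 21 remain.
Put 18 in bin 2; 3 remain.
Put 18 in bin 3; 12 remain.
Put 21 in bin 4; 9 remain.
Put 5 in bin 3; 7 remain.
Put 18 in bin 5; 12 remain.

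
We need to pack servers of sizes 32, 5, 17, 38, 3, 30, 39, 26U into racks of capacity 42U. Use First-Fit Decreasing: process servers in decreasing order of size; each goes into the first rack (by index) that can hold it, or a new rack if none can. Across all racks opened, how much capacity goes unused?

Sorted descending: 39, 38, 32, 30, 26, 17, 5, 3.
rack 1: place 39U, 3U left
rack 2: place 38U, 4U left
rack 3: place 32U, 10U left
rack 4: place 30U, 12U left
rack 5: place 26U, 16U left
rack 6: place 17U, 25U left
rack 3: place 5U, 5U left
rack 1: place 3U, 0U left
6 racks × 42U = 252U; used 190U; unused 62U.

62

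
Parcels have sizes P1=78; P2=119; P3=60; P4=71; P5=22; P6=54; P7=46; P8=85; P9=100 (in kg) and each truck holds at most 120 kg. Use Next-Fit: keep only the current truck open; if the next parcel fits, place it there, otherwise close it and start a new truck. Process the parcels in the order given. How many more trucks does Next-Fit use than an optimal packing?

1

Next-Fit: [78] [119] [60] [71,22] [54,46] [85] [100] → 7 trucks.
Total size 635 kg; any packing needs at least ⌈635/120⌉ = 6 trucks.
An optimal packing achieves that bound: [119] [100] [85,22] [78] [71,46] [60,54] → 6 trucks.
Excess: 7 − 6 = 1.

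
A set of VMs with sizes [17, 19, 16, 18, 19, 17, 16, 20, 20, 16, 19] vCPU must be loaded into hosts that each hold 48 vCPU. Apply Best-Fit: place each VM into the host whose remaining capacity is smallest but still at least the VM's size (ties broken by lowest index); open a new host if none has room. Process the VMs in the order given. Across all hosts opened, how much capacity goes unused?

Put 17 vCPU in host 1; 31 vCPU remain.
Put 19 vCPU in host 1; 12 vCPU remain.
Put 16 vCPU in host 2; 32 vCPU remain.
Put 18 vCPU in host 2; 14 vCPU remain.
Put 19 vCPU in host 3; 29 vCPU remain.
Put 17 vCPU in host 3; 12 vCPU remain.
Put 16 vCPU in host 4; 32 vCPU remain.
Put 20 vCPU in host 4; 12 vCPU remain.
Put 20 vCPU in host 5; 28 vCPU remain.
Put 16 vCPU in host 5; 12 vCPU remain.
Put 19 vCPU in host 6; 29 vCPU remain.
6 hosts × 48 vCPU = 288 vCPU; used 197 vCPU; unused 91 vCPU.

91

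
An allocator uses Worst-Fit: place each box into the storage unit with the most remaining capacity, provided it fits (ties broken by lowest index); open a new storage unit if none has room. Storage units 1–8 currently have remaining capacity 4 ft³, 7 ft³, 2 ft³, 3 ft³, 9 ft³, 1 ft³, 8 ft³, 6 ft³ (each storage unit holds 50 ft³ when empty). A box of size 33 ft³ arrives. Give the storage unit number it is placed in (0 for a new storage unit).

0

No storage unit has ≥ 33 ft³ free, so a new storage unit is opened.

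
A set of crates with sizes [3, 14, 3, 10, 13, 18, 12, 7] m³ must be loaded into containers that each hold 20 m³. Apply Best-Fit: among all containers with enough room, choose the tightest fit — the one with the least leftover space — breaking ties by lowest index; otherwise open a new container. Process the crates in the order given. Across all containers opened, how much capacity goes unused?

20

container 1: place 3 m³, 17 m³ left
container 1: place 14 m³, 3 m³ left
container 1: place 3 m³, 0 m³ left
container 2: place 10 m³, 10 m³ left
container 3: place 13 m³, 7 m³ left
container 4: place 18 m³, 2 m³ left
container 5: place 12 m³, 8 m³ left
container 3: place 7 m³, 0 m³ left
5 containers × 20 m³ = 100 m³; used 80 m³; unused 20 m³.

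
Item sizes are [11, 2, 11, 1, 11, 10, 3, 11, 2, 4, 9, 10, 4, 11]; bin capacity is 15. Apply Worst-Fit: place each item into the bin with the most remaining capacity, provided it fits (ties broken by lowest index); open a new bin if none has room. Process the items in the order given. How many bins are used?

8 bins

bin 1: place 11, 4 left
bin 1: place 2, 2 left
bin 2: place 11, 4 left
bin 2: place 1, 3 left
bin 3: place 11, 4 left
bin 4: place 10, 5 left
bin 4: place 3, 2 left
bin 5: place 11, 4 left
bin 3: place 2, 2 left
bin 5: place 4, 0 left
bin 6: place 9, 6 left
bin 7: place 10, 5 left
bin 6: place 4, 2 left
bin 8: place 11, 4 left
Final bins: [11,2] [11,1] [11,2] [10,3] [11,4] [9,4] [10] [11].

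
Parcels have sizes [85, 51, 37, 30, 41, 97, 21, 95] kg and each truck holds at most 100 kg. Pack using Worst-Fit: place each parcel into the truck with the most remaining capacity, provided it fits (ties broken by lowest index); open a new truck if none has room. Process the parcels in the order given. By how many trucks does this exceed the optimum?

0

Worst-Fit: [85] [51,37] [30,41,21] [97] [95] → 5 trucks.
Total size 457 kg; any packing needs at least ⌈457/100⌉ = 5 trucks.
So 5 is already optimal.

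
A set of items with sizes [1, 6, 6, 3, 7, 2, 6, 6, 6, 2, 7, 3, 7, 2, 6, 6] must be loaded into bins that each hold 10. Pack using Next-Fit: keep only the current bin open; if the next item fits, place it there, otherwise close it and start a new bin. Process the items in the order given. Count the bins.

Put 1 in bin 1; 9 remain.
Put 6 in bin 1; 3 remain.
Put 6 in bin 2; 4 remain.
Put 3 in bin 2; 1 remain.
Put 7 in bin 3; 3 remain.
Put 2 in bin 3; 1 remain.
Put 6 in bin 4; 4 remain.
Put 6 in bin 5; 4 remain.
Put 6 in bin 6; 4 remain.
Put 2 in bin 6; 2 remain.
Put 7 in bin 7; 3 remain.
Put 3 in bin 7; 0 remain.
Put 7 in bin 8; 3 remain.
Put 2 in bin 8; 1 remain.
Put 6 in bin 9; 4 remain.
Put 6 in bin 10; 4 remain.

10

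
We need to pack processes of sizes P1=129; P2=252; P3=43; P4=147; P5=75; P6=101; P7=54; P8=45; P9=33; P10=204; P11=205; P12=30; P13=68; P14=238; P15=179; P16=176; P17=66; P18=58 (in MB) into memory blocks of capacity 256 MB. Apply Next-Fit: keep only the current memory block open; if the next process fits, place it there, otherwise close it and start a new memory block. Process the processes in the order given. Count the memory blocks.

Put P1 (129 MB) in memory block 1; 127 MB remain.
Put P2 (252 MB) in memory block 2; 4 MB remain.
Put P3 (43 MB) in memory block 3; 213 MB remain.
Put P4 (147 MB) in memory block 3; 66 MB remain.
Put P5 (75 MB) in memory block 4; 181 MB remain.
Put P6 (101 MB) in memory block 4; 80 MB remain.
Put P7 (54 MB) in memory block 4; 26 MB remain.
Put P8 (45 MB) in memory block 5; 211 MB remain.
Put P9 (33 MB) in memory block 5; 178 MB remain.
Put P10 (204 MB) in memory block 6; 52 MB remain.
Put P11 (205 MB) in memory block 7; 51 MB remain.
Put P12 (30 MB) in memory block 7; 21 MB remain.
Put P13 (68 MB) in memory block 8; 188 MB remain.
Put P14 (238 MB) in memory block 9; 18 MB remain.
Put P15 (179 MB) in memory block 10; 77 MB remain.
Put P16 (176 MB) in memory block 11; 80 MB remain.
Put P17 (66 MB) in memory block 11; 14 MB remain.
Put P18 (58 MB) in memory block 12; 198 MB remain.

12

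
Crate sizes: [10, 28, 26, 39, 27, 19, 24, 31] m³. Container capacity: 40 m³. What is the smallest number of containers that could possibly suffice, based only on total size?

Total size = 10 + 28 + 26 + 39 + 27 + 19 + 24 + 31 = 204 m³.
⌈204 / 40⌉ = 6.

6 containers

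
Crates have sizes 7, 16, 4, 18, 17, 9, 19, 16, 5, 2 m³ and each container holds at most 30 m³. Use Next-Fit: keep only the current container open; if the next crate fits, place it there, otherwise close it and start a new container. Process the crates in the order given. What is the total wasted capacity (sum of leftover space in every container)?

7 m³ → container 1 (remaining 23 m³)
16 m³ → container 1 (remaining 7 m³)
4 m³ → container 1 (remaining 3 m³)
18 m³ → container 2 (remaining 12 m³)
17 m³ → container 3 (remaining 13 m³)
9 m³ → container 3 (remaining 4 m³)
19 m³ → container 4 (remaining 11 m³)
16 m³ → container 5 (remaining 14 m³)
5 m³ → container 5 (remaining 9 m³)
2 m³ → container 5 (remaining 7 m³)
5 containers × 30 m³ = 150 m³; used 113 m³; unused 37 m³.

37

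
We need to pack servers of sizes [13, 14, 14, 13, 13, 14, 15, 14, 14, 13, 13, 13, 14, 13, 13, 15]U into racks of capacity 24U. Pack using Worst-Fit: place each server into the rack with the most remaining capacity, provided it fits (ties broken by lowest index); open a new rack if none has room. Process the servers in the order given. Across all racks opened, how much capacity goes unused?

166

rack 1: place 13U, 11U left
rack 2: place 14U, 10U left
rack 3: place 14U, 10U left
rack 4: place 13U, 11U left
rack 5: place 13U, 11U left
rack 6: place 14U, 10U left
rack 7: place 15U, 9U left
rack 8: place 14U, 10U left
rack 9: place 14U, 10U left
rack 10: place 13U, 11U left
rack 11: place 13U, 11U left
rack 12: place 13U, 11U left
rack 13: place 14U, 10U left
rack 14: place 13U, 11U left
rack 15: place 13U, 11U left
rack 16: place 15U, 9U left
16 racks × 24U = 384U; used 218U; unused 166U.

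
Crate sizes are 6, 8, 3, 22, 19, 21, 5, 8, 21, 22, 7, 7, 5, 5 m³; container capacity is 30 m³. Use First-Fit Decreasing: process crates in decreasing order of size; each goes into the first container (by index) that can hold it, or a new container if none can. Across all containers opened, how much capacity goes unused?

Sorted descending: 22, 22, 21, 21, 19, 8, 8, 7, 7, 6, 5, 5, 5, 3.
Put 22 m³ in container 1; 8 m³ remain.
Put 22 m³ in container 2; 8 m³ remain.
Put 21 m³ in container 3; 9 m³ remain.
Put 21 m³ in container 4; 9 m³ remain.
Put 19 m³ in container 5; 11 m³ remain.
Put 8 m³ in container 1; 0 m³ remain.
Put 8 m³ in container 2; 0 m³ remain.
Put 7 m³ in container 3; 2 m³ remain.
Put 7 m³ in container 4; 2 m³ remain.
Put 6 m³ in container 5; 5 m³ remain.
Put 5 m³ in container 5; 0 m³ remain.
Put 5 m³ in container 6; 25 m³ remain.
Put 5 m³ in container 6; 20 m³ remain.
Put 3 m³ in container 6; 17 m³ remain.
6 containers × 30 m³ = 180 m³; used 159 m³; unused 21 m³.

21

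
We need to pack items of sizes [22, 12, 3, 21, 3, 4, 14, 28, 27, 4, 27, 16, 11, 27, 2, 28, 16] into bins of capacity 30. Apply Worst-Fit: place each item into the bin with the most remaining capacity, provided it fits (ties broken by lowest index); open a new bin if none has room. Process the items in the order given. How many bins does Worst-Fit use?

11 bins

Put 22 in bin 1; 8 remain.
Put 12 in bin 2; 18 remain.
Put 3 in bin 2; 15 remain.
Put 21 in bin 3; 9 remain.
Put 3 in bin 2; 12 remain.
Put 4 in bin 2; 8 remain.
Put 14 in bin 4; 16 remain.
Put 28 in bin 5; 2 remain.
Put 27 in bin 6; 3 remain.
Put 4 in bin 4; 12 remain.
Put 27 in bin 7; 3 remain.
Put 16 in bin 8; 14 remain.
Put 11 in bin 8; 3 remain.
Put 27 in bin 9; 3 remain.
Put 2 in bin 4; 10 remain.
Put 28 in bin 10; 2 remain.
Put 16 in bin 11; 14 remain.
Final bins: [22] [12,3,3,4] [21] [14,4,2] [28] [27] [27] [16,11] [27] [28] [16].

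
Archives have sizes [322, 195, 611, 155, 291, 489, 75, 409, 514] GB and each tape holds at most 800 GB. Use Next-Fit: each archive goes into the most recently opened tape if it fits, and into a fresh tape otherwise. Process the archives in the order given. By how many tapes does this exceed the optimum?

1

Next-Fit: [322,195] [611,155] [291,489] [75,409] [514] → 5 tapes.
Total size 3061 GB; any packing needs at least ⌈3061/800⌉ = 4 tapes.
An optimal packing achieves that bound: [611,155] [514,195,75] [489,291] [409,322] → 4 tapes.
Excess: 5 − 4 = 1.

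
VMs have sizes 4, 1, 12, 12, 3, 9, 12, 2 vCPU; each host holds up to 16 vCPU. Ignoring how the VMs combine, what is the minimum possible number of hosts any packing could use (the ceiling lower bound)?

4

Total size = 4 + 1 + 12 + 12 + 3 + 9 + 12 + 2 = 55 vCPU.
⌈55 / 16⌉ = 4.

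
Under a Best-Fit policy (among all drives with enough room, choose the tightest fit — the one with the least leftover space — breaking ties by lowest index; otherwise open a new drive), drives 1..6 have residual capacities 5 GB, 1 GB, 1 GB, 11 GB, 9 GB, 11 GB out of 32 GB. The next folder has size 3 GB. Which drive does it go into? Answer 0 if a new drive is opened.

1

Drives with room: drive 1 (5 GB), drive 4 (11 GB), drive 5 (9 GB), drive 6 (11 GB).
Tightest fit is drive 1 with 5 GB free.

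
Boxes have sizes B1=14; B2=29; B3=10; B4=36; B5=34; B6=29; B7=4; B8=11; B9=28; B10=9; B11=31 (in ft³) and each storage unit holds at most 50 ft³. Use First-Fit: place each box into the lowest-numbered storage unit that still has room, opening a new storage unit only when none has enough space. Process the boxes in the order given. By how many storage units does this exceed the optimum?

0

First-Fit: [14,29,4] [10,36] [34,11] [29,9] [28] [31] → 6 storage units.
6 boxes exceed 25 ft³ (half the capacity), and no two of those can share a storage unit, so at least 6 storage units are needed.
So 6 is already optimal.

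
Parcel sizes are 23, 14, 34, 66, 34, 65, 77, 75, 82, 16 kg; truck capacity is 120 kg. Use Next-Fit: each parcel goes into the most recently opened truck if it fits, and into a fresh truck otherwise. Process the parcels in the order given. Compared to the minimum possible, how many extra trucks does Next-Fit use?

1

Next-Fit: [23,14,34] [66,34] [65] [77] [75] [82,16] → 6 trucks.
Total size 486 kg; any packing needs at least ⌈486/120⌉ = 5 trucks.
An optimal packing achieves that bound: [82,34] [77,34] [75,23,16] [66,14] [65] → 5 trucks.
Excess: 6 − 5 = 1.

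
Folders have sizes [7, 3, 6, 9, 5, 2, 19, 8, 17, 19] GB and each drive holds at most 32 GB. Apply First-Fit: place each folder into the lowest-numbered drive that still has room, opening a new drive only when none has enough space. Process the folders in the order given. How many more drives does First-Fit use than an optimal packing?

First-Fit: [7,3,6,9,5,2] [19,8] [17] [19] → 4 drives.
Total size 95 GB; any packing needs at least ⌈95/32⌉ = 3 drives.
An optimal packing achieves that bound: [19,9,3] [19,8,5] [17,7,6,2] → 3 drives.
Excess: 4 − 3 = 1.

1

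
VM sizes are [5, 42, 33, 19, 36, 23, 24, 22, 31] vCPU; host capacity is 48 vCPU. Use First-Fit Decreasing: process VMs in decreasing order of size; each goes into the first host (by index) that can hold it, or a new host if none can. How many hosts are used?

Sorted descending: 42, 36, 33, 31, 24, 23, 22, 19, 5.
Put 42 vCPU in host 1; 6 vCPU remain.
Put 36 vCPU in host 2; 12 vCPU remain.
Put 33 vCPU in host 3; 15 vCPU remain.
Put 31 vCPU in host 4; 17 vCPU remain.
Put 24 vCPU in host 5; 24 vCPU remain.
Put 23 vCPU in host 5; 1 vCPU remain.
Put 22 vCPU in host 6; 26 vCPU remain.
Put 19 vCPU in host 6; 7 vCPU remain.
Put 5 vCPU in host 1; 1 vCPU remain.

6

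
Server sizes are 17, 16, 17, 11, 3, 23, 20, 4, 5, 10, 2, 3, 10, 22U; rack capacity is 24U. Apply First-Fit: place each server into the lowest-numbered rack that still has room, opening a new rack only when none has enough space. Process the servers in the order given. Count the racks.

8 racks

rack 1: place 17U, 7U left
rack 2: place 16U, 8U left
rack 3: place 17U, 7U left
rack 4: place 11U, 13U left
rack 1: place 3U, 4U left
rack 5: place 23U, 1U left
rack 6: place 20U, 4U left
rack 1: place 4U, 0U left
rack 2: place 5U, 3U left
rack 4: place 10U, 3U left
rack 2: place 2U, 1U left
rack 3: place 3U, 4U left
rack 7: place 10U, 14U left
rack 8: place 22U, 2U left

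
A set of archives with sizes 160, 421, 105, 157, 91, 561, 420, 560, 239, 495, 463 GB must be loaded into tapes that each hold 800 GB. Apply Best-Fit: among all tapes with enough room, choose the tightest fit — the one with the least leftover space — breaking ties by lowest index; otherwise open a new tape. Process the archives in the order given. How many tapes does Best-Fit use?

tape 1: place 160 GB, 640 GB left
tape 1: place 421 GB, 219 GB left
tape 1: place 105 GB, 114 GB left
tape 2: place 157 GB, 643 GB left
tape 1: place 91 GB, 23 GB left
tape 2: place 561 GB, 82 GB left
tape 3: place 420 GB, 380 GB left
tape 4: place 560 GB, 240 GB left
tape 4: place 239 GB, 1 GB left
tape 5: place 495 GB, 305 GB left
tape 6: place 463 GB, 337 GB left
Final tapes: [160,421,105,91] [157,561] [420] [560,239] [495] [463].

6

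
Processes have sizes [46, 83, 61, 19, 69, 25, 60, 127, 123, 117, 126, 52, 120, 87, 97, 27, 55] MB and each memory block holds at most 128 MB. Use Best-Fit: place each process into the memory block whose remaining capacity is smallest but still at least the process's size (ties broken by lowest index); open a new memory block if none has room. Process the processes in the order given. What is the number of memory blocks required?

Put 46 MB in memory block 1; 82 MB remain.
Put 83 MB in memory block 2; 45 MB remain.
Put 61 MB in memory block 1; 21 MB remain.
Put 19 MB in memory block 1; 2 MB remain.
Put 69 MB in memory block 3; 59 MB remain.
Put 25 MB in memory block 2; 20 MB remain.
Put 60 MB in memory block 4; 68 MB remain.
Put 127 MB in memory block 5; 1 MB remain.
Put 123 MB in memory block 6; 5 MB remain.
Put 117 MB in memory block 7; 11 MB remain.
Put 126 MB in memory block 8; 2 MB remain.
Put 52 MB in memory block 3; 7 MB remain.
Put 120 MB in memory block 9; 8 MB remain.
Put 87 MB in memory block 10; 41 MB remain.
Put 97 MB in memory block 11; 31 MB remain.
Put 27 MB in memory block 11; 4 MB remain.
Put 55 MB in memory block 4; 13 MB remain.
Final memory blocks: [46,61,19] [83,25] [69,52] [60,55] [127] [123] [117] [126] [120] [87] [97,27].

11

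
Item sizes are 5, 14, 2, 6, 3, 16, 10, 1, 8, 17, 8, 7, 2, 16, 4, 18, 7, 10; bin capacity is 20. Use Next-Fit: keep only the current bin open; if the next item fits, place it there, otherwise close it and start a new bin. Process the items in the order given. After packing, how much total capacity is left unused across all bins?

5 → bin 1 (remaining 15)
14 → bin 1 (remaining 1)
2 → bin 2 (remaining 18)
6 → bin 2 (remaining 12)
3 → bin 2 (remaining 9)
16 → bin 3 (remaining 4)
10 → bin 4 (remaining 10)
1 → bin 4 (remaining 9)
8 → bin 4 (remaining 1)
17 → bin 5 (remaining 3)
8 → bin 6 (remaining 12)
7 → bin 6 (remaining 5)
2 → bin 6 (remaining 3)
16 → bin 7 (remaining 4)
4 → bin 7 (remaining 0)
18 → bin 8 (remaining 2)
7 → bin 9 (remaining 13)
10 → bin 9 (remaining 3)
9 bins × 20 = 180; used 154; unused 26.

26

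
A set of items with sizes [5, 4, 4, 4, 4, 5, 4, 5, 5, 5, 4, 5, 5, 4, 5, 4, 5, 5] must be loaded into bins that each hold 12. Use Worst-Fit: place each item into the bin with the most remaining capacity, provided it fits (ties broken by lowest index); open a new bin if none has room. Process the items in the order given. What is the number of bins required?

bin 1: place 5, 7 left
bin 1: place 4, 3 left
bin 2: place 4, 8 left
bin 2: place 4, 4 left
bin 2: place 4, 0 left
bin 3: place 5, 7 left
bin 3: place 4, 3 left
bin 4: place 5, 7 left
bin 4: place 5, 2 left
bin 5: place 5, 7 left
bin 5: place 4, 3 left
bin 6: place 5, 7 left
bin 6: place 5, 2 left
bin 7: place 4, 8 left
bin 7: place 5, 3 left
bin 8: place 4, 8 left
bin 8: place 5, 3 left
bin 9: place 5, 7 left

9 bins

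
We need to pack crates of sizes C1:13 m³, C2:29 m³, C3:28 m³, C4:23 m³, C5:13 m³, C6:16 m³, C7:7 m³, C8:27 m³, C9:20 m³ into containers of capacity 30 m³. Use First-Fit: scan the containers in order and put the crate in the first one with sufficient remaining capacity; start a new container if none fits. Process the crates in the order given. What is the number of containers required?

C1 (13 m³) → container 1 (remaining 17 m³)
C2 (29 m³) → container 2 (remaining 1 m³)
C3 (28 m³) → container 3 (remaining 2 m³)
C4 (23 m³) → container 4 (remaining 7 m³)
C5 (13 m³) → container 1 (remaining 4 m³)
C6 (16 m³) → container 5 (remaining 14 m³)
C7 (7 m³) → container 4 (remaining 0 m³)
C8 (27 m³) → container 6 (remaining 3 m³)
C9 (20 m³) → container 7 (remaining 10 m³)

7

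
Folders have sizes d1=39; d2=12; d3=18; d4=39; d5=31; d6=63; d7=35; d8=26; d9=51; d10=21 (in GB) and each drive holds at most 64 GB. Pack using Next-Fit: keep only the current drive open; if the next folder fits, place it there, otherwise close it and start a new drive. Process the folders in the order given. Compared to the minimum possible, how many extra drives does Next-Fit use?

1

Next-Fit: [39,12] [18,39] [31] [63] [35,26] [51] [21] → 7 drives.
Total size 335 GB; any packing needs at least ⌈335/64⌉ = 6 drives.
An optimal packing achieves that bound: [63] [51,12] [39,21] [39,18] [35,26] [31] → 6 drives.
Excess: 7 − 6 = 1.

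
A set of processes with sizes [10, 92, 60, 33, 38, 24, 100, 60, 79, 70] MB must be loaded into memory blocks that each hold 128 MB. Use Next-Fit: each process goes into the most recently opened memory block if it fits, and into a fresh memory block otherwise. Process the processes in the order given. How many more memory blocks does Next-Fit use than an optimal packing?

2

Next-Fit: [10,92] [60,33] [38,24] [100] [60] [79] [70] → 7 memory blocks.
Total size 566 MB; any packing needs at least ⌈566/128⌉ = 5 memory blocks.
An optimal packing achieves that bound: [100,24] [92,33] [79,38,10] [70] [60,60] → 5 memory blocks.
Excess: 7 − 5 = 2.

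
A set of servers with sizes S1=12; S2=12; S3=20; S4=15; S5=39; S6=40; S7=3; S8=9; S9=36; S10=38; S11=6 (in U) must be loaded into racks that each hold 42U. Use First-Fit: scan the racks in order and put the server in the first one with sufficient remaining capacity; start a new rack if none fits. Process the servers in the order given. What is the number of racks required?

rack 1: place S1 (12U), 30U left
rack 1: place S2 (12U), 18U left
rack 2: place S3 (20U), 22U left
rack 1: place S4 (15U), 3U left
rack 3: place S5 (39U), 3U left
rack 4: place S6 (40U), 2U left
rack 1: place S7 (3U), 0U left
rack 2: place S8 (9U), 13U left
rack 5: place S9 (36U), 6U left
rack 6: place S10 (38U), 4U left
rack 2: place S11 (6U), 7U left

6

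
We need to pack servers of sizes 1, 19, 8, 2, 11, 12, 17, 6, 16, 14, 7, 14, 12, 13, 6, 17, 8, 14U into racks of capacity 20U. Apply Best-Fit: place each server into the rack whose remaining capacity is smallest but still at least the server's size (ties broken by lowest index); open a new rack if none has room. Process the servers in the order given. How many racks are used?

rack 1: place 1U, 19U left
rack 1: place 19U, 0U left
rack 2: place 8U, 12U left
rack 2: place 2U, 10U left
rack 3: place 11U, 9U left
rack 4: place 12U, 8U left
rack 5: place 17U, 3U left
rack 4: place 6U, 2U left
rack 6: place 16U, 4U left
rack 7: place 14U, 6U left
rack 3: place 7U, 2U left
rack 8: place 14U, 6U left
rack 9: place 12U, 8U left
rack 10: place 13U, 7U left
rack 7: place 6U, 0U left
rack 11: place 17U, 3U left
rack 9: place 8U, 0U left
rack 12: place 14U, 6U left

12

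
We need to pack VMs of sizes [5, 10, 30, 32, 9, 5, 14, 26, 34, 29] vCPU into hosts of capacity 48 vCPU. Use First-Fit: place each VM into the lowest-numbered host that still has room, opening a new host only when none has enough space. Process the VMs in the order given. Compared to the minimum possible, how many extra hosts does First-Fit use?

First-Fit: [5,10,30] [32,9,5] [14,26] [34] [29] → 5 hosts.
Total size 194 vCPU; any packing needs at least ⌈194/48⌉ = 5 hosts.
So 5 is already optimal.

0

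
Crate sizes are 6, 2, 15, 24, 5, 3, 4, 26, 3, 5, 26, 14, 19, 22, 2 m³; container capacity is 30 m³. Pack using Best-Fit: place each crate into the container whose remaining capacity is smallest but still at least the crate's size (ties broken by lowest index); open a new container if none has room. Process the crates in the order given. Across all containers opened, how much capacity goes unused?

6 m³ → container 1 (remaining 24 m³)
2 m³ → container 1 (remaining 22 m³)
15 m³ → container 1 (remaining 7 m³)
24 m³ → container 2 (remaining 6 m³)
5 m³ → container 2 (remaining 1 m³)
3 m³ → container 1 (remaining 4 m³)
4 m³ → container 1 (remaining 0 m³)
26 m³ → container 3 (remaining 4 m³)
3 m³ → container 3 (remaining 1 m³)
5 m³ → container 4 (remaining 25 m³)
26 m³ → container 5 (remaining 4 m³)
14 m³ → container 4 (remaining 11 m³)
19 m³ → container 6 (remaining 11 m³)
22 m³ → container 7 (remaining 8 m³)
2 m³ → container 5 (remaining 2 m³)
7 containers × 30 m³ = 210 m³; used 176 m³; unused 34 m³.

34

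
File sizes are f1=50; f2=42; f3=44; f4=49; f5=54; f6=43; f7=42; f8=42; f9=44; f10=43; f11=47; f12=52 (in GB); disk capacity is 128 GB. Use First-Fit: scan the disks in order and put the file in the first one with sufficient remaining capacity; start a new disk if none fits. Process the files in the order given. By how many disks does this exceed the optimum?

1

First-Fit: [50,42] [44,49] [54,43] [42,42,44] [43,47] [52] → 6 disks.
Total size 552 GB; any packing needs at least ⌈552/128⌉ = 5 disks.
An optimal packing achieves that bound: [54,52] [50,49] [47,44] [44,42,42] [43,43,42] → 5 disks.
Excess: 6 − 5 = 1.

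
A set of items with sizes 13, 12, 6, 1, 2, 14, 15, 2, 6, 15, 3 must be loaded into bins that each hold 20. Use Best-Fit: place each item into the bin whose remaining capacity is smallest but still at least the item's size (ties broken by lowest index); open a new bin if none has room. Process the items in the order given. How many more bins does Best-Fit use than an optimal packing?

Best-Fit: [13,6,1] [12,2,6] [14] [15,2,3] [15] → 5 bins.
Total size 89; any packing needs at least ⌈89/20⌉ = 5 bins.
So 5 is already optimal.

0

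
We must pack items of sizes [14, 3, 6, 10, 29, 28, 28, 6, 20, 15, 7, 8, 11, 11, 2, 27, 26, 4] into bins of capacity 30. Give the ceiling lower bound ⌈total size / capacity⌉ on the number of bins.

9

Total size = 14 + 3 + 6 + 10 + 29 + 28 + 28 + 6 + 20 + 15 + 7 + 8 + 11 + 11 + 2 + 27 + 26 + 4 = 255.
⌈255 / 30⌉ = 9.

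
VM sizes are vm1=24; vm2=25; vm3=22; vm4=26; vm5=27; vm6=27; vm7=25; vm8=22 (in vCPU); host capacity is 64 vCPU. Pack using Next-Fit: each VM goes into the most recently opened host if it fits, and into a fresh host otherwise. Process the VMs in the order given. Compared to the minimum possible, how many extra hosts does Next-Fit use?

Next-Fit: [24,25] [22,26] [27,27] [25,22] → 4 hosts.
Total size 198 vCPU; any packing needs at least ⌈198/64⌉ = 4 hosts.
So 4 is already optimal.

0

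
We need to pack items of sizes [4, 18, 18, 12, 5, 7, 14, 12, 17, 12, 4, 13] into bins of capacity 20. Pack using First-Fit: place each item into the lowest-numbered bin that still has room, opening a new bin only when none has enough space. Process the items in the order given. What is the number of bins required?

bin 1: place 4, 16 left
bin 2: place 18, 2 left
bin 3: place 18, 2 left
bin 1: place 12, 4 left
bin 4: place 5, 15 left
bin 4: place 7, 8 left
bin 5: place 14, 6 left
bin 6: place 12, 8 left
bin 7: place 17, 3 left
bin 8: place 12, 8 left
bin 1: place 4, 0 left
bin 9: place 13, 7 left

9 bins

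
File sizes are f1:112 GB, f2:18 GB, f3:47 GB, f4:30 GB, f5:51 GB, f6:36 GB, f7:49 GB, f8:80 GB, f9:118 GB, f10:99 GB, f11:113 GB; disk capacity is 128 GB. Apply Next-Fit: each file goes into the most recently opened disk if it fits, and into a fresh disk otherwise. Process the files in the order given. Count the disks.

Put f1 (112 GB) in disk 1; 16 GB remain.
Put f2 (18 GB) in disk 2; 110 GB remain.
Put f3 (47 GB) in disk 2; 63 GB remain.
Put f4 (30 GB) in disk 2; 33 GB remain.
Put f5 (51 GB) in disk 3; 77 GB remain.
Put f6 (36 GB) in disk 3; 41 GB remain.
Put f7 (49 GB) in disk 4; 79 GB remain.
Put f8 (80 GB) in disk 5; 48 GB remain.
Put f9 (118 GB) in disk 6; 10 GB remain.
Put f10 (99 GB) in disk 7; 29 GB remain.
Put f11 (113 GB) in disk 8; 15 GB remain.

8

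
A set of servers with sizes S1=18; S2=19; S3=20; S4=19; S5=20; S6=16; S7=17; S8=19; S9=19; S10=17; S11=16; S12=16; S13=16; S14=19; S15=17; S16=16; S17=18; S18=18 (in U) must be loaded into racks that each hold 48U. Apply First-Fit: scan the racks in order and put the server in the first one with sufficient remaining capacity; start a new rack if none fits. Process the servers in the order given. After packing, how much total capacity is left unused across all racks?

Put S1 (18U) in rack 1; 30U remain.
Put S2 (19U) in rack 1; 11U remain.
Put S3 (20U) in rack 2; 28U remain.
Put S4 (19U) in rack 2; 9U remain.
Put S5 (20U) in rack 3; 28U remain.
Put S6 (16U) in rack 3; 12U remain.
Put S7 (17U) in rack 4; 31U remain.
Put S8 (19U) in rack 4; 12U remain.
Put S9 (19U) in rack 5; 29U remain.
Put S10 (17U) in rack 5; 12U remain.
Put S11 (16U) in rack 6; 32U remain.
Put S12 (16U) in rack 6; 16U remain.
Put S13 (16U) in rack 6; 0U remain.
Put S14 (19U) in rack 7; 29U remain.
Put S15 (17U) in rack 7; 12U remain.
Put S16 (16U) in rack 8; 32U remain.
Put S17 (18U) in rack 8; 14U remain.
Put S18 (18U) in rack 9; 30U remain.
9 racks × 48U = 432U; used 320U; unused 112U.

112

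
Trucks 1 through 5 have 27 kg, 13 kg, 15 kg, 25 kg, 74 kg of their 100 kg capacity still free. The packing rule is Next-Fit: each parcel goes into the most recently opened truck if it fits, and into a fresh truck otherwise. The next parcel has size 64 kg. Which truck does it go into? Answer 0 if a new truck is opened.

Next-Fit only looks at truck 5, which has 74 kg free.
64 kg fits there.

5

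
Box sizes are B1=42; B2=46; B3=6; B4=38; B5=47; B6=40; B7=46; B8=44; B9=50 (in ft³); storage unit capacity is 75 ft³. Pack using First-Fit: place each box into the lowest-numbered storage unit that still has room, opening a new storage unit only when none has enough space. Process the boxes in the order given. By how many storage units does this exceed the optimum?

First-Fit: [42,6] [46] [38] [47] [40] [46] [44] [50] → 8 storage units.
8 boxes exceed 37.5 ft³ (half the capacity), and no two of those can share a storage unit, so at least 8 storage units are needed.
So 8 is already optimal.

0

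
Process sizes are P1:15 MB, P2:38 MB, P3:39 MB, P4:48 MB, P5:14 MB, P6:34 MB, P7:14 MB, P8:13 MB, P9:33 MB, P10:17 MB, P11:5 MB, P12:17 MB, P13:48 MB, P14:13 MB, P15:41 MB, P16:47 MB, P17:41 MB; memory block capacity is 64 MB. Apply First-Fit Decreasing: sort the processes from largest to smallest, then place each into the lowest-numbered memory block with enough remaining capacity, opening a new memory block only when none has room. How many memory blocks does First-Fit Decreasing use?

9 memory blocks

Sorted descending: 48, 48, 47, 41, 41, 39, 38, 34, 33, 17, 17, 15, 14, 14, 13, 13, 5.
48 MB → memory block 1 (remaining 16 MB)
48 MB → memory block 2 (remaining 16 MB)
47 MB → memory block 3 (remaining 17 MB)
41 MB → memory block 4 (remaining 23 MB)
41 MB → memory block 5 (remaining 23 MB)
39 MB → memory block 6 (remaining 25 MB)
38 MB → memory block 7 (remaining 26 MB)
34 MB → memory block 8 (remaining 30 MB)
33 MB → memory block 9 (remaining 31 MB)
17 MB → memory block 3 (remaining 0 MB)
17 MB → memory block 4 (remaining 6 MB)
15 MB → memory block 1 (remaining 1 MB)
14 MB → memory block 2 (remaining 2 MB)
14 MB → memory block 5 (remaining 9 MB)
13 MB → memory block 6 (remaining 12 MB)
13 MB → memory block 7 (remaining 13 MB)
5 MB → memory block 4 (remaining 1 MB)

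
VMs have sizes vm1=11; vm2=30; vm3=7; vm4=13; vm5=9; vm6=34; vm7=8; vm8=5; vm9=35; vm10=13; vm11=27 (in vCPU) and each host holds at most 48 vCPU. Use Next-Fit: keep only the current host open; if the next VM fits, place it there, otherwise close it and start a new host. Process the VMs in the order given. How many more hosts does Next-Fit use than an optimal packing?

Next-Fit: [11,30,7] [13,9] [34,8,5] [35,13] [27] → 5 hosts.
Total size 192 vCPU; any packing needs at least ⌈192/48⌉ = 4 hosts.
An optimal packing achieves that bound: [35,13] [34,9,5] [30,11,7] [27,13,8] → 4 hosts.
Excess: 5 − 4 = 1.

1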